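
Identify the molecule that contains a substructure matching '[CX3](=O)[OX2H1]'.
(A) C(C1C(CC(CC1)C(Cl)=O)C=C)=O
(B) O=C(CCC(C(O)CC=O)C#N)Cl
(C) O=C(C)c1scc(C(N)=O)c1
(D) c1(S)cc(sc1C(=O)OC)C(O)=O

[CX3](=O)[OX2H1] describes an sp2 carbon double-bonded to O and single-bonded to an -OH oxygen (a carboxylic acid).
(A) has an acyl chloride (-C(=O)Cl) but the carbonyl is bonded to Cl, not to an -OH oxygen.
(B) has an acyl chloride (-C(=O)Cl) but the carbonyl is bonded to Cl, not to an -OH oxygen.
(C) has a primary amide (-C(=O)NH2) but the carbonyl is bonded to N, not to an -OH oxygen.
(D) contains a carboxylic acid group (-C(=O)OH), which satisfies every atom and bond constraint.
So the answer is (D).

D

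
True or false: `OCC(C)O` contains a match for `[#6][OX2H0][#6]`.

False

The pattern [#6][OX2H0][#6] describes an aliphatic oxygen bridging two carbons with no H on the oxygen — an ether.
The closest candidate here is a hydroxyl group (-OH), but the oxygen has H1, not H0 bridging two carbons. No other fragment satisfies the full query, so there is no match.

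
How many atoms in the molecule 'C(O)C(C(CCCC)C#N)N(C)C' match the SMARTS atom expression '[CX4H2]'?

The query [CX4H2] means: sp3 carbon (X4) with exactly two hydrogens.
Check the 13 heavy atoms by environment: 4× C (H2, X4) → match; 2× C (H1, X4) → no; 1× N (H0, X3) → no; 3× C (H3, X4) → no; 1× O (H1, X2) → no; 1× C (H0, X2) → no; 1× N (H0, X1) → no.
That gives 4 matching atoms.

4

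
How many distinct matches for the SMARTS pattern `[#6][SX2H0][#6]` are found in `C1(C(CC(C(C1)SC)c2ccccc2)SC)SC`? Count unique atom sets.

[#6][SX2H0][#6] is the SMARTS for a thioether: an aliphatic sulfur bridging two carbons with no H on the sulfur.
The molecule carries 3 separate instances of a methylthio ether (-SCH3) meeting every constraint; each maps to a distinct set of atoms, giving 3 matches.

3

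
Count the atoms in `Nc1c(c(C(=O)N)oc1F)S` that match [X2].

The query [X2] means: any atom with exactly two total connections (bonds + H).
Check the 11 heavy atoms by environment: 1× o (aromatic, X2) → match; 4× c (aromatic, X3) → no; 1× S (X2) → match; 1× F (X1) → no; 2× N (X3) → no; 1× C (X3) → no; 1× O (X1) → no.
Summing the matching environments: 1 + 1 = 2 matching atoms.

2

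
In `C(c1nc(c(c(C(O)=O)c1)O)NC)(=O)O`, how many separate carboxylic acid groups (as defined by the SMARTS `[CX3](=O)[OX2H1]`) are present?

2

[CX3](=O)[OX2H1] is the SMARTS for a carboxylic acid: an sp2 carbon double-bonded to O and single-bonded to an -OH oxygen.
The molecule carries 2 separate instances of a carboxylic acid group (-C(=O)OH) meeting every constraint; each maps to a distinct set of atoms, giving 2 matches.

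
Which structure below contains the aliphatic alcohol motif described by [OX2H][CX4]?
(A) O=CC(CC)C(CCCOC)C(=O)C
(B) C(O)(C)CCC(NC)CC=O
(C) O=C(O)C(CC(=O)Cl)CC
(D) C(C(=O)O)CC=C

B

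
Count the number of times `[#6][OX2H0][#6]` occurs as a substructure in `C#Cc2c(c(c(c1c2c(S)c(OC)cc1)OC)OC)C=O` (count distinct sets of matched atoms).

3

[#6][OX2H0][#6] is the SMARTS for an ether: an aliphatic oxygen bridging two carbons with no H on the oxygen.
The molecule carries 3 separate instances of a methoxy ether (-OCH3) meeting every constraint; each maps to a distinct set of atoms, giving 3 matches.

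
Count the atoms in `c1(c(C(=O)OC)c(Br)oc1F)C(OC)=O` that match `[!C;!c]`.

7

The query [!C;!c] means: neither aliphatic nor aromatic carbon — same as [!#6].
Check the 15 heavy atoms by environment: 1× o (aromatic) → match; 4× c (aromatic) → no; 4× C → no; 4× O → match; 1× F → match; 1× Br → match.
Summing the matching environments: 1 + 4 + 1 + 1 = 7 matching atoms.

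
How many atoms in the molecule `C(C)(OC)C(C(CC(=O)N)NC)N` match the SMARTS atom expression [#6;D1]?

3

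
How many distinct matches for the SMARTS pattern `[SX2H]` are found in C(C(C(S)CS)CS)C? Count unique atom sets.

3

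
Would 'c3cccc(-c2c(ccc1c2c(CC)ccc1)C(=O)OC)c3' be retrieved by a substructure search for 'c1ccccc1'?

Yes

The pattern c1ccccc1 describes six aromatic carbons in a ring — a benzene ring.
The molecule carries a phenyl ring, whose atoms satisfy every constraint of the query, so the pattern matches.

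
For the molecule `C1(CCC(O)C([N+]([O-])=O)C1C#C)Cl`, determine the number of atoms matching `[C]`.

The query [C] means: uppercase C matches aliphatic (non-aromatic) carbon only.
Check the 13 heavy atoms by environment: 8× C → match; 1× N (charge +1) → no; 1× O (charge -1) → no; 2× O → no; 1× Cl → no.
That gives 8 matching atoms.

8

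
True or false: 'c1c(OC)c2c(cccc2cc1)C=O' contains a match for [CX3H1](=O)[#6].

The pattern [CX3H1](=O)[#6] describes an sp2 carbon with one H, double-bonded to O and single-bonded to carbon — an aldehyde.
The molecule carries an aldehyde (-CHO), whose atoms satisfy every constraint of the query, so the pattern matches.

True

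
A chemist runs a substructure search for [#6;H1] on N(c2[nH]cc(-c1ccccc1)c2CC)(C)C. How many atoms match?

The query [#6;H1] means: any carbon bearing exactly one hydrogen.
Check the 16 heavy atoms by environment: 1× n (aromatic, H1) → no; 4× c (aromatic, H0) → no; 6× c (aromatic, H1) → match; 1× C (H2) → no; 3× C (H3) → no; 1× N (H0) → no.
That gives 6 matching atoms.

6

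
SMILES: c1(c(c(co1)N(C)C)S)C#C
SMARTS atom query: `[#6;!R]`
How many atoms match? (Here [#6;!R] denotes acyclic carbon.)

4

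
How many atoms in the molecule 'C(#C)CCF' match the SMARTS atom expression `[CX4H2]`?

2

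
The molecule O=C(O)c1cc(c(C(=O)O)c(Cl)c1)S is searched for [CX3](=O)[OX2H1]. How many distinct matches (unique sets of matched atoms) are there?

[CX3](=O)[OX2H1] is the SMARTS for a carboxylic acid: an sp2 carbon double-bonded to O and single-bonded to an -OH oxygen.
The molecule carries 2 separate instances of a carboxylic acid group (-C(=O)OH) meeting every constraint; each maps to a distinct set of atoms, giving 2 matches.

2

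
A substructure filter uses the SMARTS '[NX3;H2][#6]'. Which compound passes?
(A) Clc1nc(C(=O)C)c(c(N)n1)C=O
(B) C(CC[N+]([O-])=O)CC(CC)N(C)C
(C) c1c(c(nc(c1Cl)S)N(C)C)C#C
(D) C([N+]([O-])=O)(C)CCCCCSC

[NX3;H2][#6] describes a trivalent nitrogen with two H attached to carbon (a primary amine).
(A) contains a primary amino group (-NH2), which satisfies every atom and bond constraint.
(B) has a dimethylamino group (-N(CH3)2) but the nitrogen has H0, not H2.
(C) has a dimethylamino group (-N(CH3)2) but the nitrogen has H0, not H2.
(D) has a nitro group (-[N+](=O)[O-]) but the nitrogen is [N+] with no H, not NX3H2.
So the answer is (A).

A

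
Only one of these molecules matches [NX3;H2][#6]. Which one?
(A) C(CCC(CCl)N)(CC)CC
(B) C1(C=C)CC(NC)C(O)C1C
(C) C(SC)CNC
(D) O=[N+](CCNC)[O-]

A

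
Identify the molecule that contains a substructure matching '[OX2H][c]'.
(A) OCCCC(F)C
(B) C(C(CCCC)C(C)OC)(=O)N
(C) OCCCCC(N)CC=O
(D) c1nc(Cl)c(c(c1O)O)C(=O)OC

D

[OX2H][c] describes a hydroxyl oxygen attached to an aromatic carbon (a phenol).
(A) has a hydroxyl group (-OH) but the -OH is on an aliphatic carbon, not an aromatic c.
(B) has a methoxy ether (-OCH3) but the oxygen has H0, not H1.
(C) has a hydroxyl group (-OH) but the -OH is on an aliphatic carbon, not an aromatic c.
(D) contains a hydroxyl group (-OH), which satisfies every atom and bond constraint.
So the answer is (D).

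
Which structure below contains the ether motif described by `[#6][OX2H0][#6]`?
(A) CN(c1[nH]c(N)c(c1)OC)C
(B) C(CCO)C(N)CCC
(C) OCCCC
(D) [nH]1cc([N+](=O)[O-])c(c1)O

[#6][OX2H0][#6] describes an aliphatic oxygen bridging two carbons with no H on the oxygen (an ether).
(A) contains a methoxy ether (-OCH3), which satisfies every atom and bond constraint.
(B) has a hydroxyl group (-OH) but the oxygen has H1, not H0 bridging two carbons.
(C) has a hydroxyl group (-OH) but the oxygen has H1, not H0 bridging two carbons.
(D) has a hydroxyl group (-OH) but the oxygen has H1, not H0 bridging two carbons.
So the answer is (A).

A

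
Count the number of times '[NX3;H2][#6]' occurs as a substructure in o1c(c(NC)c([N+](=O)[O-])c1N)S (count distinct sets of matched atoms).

1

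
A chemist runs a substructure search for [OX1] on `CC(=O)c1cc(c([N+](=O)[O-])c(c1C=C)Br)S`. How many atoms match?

The query [OX1] means: aliphatic oxygen with one total connection — typically a carbonyl =O or an oxide.
Check the 16 heavy atoms by environment: 6× c (aromatic, X3) → no; 1× S (X2) → no; 1× Br (X1) → no; 1× N (charge +1, X3) → no; 1× O (charge -1, X1) → match; 2× O (X1) → match; 3× C (X3) → no; 1× C (X4) → no.
Summing the matching environments: 1 + 2 = 3 matching atoms.

3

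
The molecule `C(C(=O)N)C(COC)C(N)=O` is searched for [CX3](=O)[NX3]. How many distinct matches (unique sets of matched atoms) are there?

[CX3](=O)[NX3] is the SMARTS for an amide: a carbonyl carbon bonded to a trivalent nitrogen.
The molecule carries 2 separate instances of a primary amide (-C(=O)NH2) meeting every constraint; each maps to a distinct set of atoms, giving 2 matches.

2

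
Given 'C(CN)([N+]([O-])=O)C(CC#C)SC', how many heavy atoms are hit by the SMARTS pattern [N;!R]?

2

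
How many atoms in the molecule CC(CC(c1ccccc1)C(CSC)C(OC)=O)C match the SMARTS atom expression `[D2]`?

Check the 19 heavy atoms by environment: 2× C (D2) → match; 4× C (D3) → no; 4× C (D1) → no; 1× S (D2) → match; 1× c (aromatic, D3) → no; 5× c (aromatic, D2) → match; 1× O (D1) → no; 1× O (D2) → match.
Summing the matching environments: 2 + 1 + 5 + 1 = 9 matching atoms.

9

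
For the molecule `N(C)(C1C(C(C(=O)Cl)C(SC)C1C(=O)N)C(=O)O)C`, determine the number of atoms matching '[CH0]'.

Check the 19 heavy atoms by environment: 5× C (H1) → no; 3× C (H0) → match; 3× O (H0) → no; 1× Cl (H0) → no; 1× N (H0) → no; 3× C (H3) → no; 1× S (H0) → no; 1× O (H1) → no; 1× N (H2) → no.
That gives 3 matching atoms.

3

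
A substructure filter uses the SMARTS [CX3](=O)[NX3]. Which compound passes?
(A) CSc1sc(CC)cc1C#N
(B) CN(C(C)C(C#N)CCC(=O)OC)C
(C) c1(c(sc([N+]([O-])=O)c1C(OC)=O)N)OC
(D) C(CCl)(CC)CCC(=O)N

D

[CX3](=O)[NX3] describes a carbonyl carbon bonded to a trivalent nitrogen (an amide).
(A) has a nitrile (-C#N) but the nitrile N is NX1 (triple-bonded), not NX3.
(B) has a methyl-ester group (-C(=O)OCH3) but the carbonyl is bonded to O, not to an NX3 nitrogen.
(C) has a methyl-ester group (-C(=O)OCH3) but the carbonyl is bonded to O, not to an NX3 nitrogen.
(D) contains a primary amide (-C(=O)NH2), which satisfies every atom and bond constraint.
So the answer is (D).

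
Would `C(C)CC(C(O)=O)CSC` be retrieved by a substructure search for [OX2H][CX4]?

No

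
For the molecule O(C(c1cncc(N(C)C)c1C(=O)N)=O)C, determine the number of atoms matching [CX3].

The query [CX3] means: C with X3: aliphatic carbon with exactly 3 total connections.
Check the 16 heavy atoms by environment: 1× n (aromatic, X2) → no; 5× c (aromatic, X3) → no; 2× N (X3) → no; 3× C (X4) → no; 2× C (X3) → match; 2× O (X1) → no; 1× O (X2) → no.
That gives 2 matching atoms.

2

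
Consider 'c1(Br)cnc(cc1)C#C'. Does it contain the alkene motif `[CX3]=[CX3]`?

The pattern [CX3]=[CX3] describes a non-aromatic C=C double bond between two sp2 carbons — an alkene.
The closest candidate here is an ethynyl group (-C#CH), but the C-C bond is a triple bond, not a double bond. No other fragment satisfies the full query, so there is no match.

No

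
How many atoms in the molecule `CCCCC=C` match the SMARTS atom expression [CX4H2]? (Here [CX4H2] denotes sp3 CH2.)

Check the 6 heavy atoms by environment: 3× C (H2, X4) → match; 1× C (H1, X3) → no; 1× C (H2, X3) → no; 1× C (H3, X4) → no.
That gives 3 matching atoms.

3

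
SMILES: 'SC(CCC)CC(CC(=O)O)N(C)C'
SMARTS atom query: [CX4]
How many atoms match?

9

The query [CX4] means: C with X4: aliphatic carbon with exactly 4 total connections (bonds + H).
Check the 14 heavy atoms by environment: 9× C (X4) → match; 1× N (X3) → no; 1× S (X2) → no; 1× C (X3) → no; 1× O (X1) → no; 1× O (X2) → no.
That gives 9 matching atoms.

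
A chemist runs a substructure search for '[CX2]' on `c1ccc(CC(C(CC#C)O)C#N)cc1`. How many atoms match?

3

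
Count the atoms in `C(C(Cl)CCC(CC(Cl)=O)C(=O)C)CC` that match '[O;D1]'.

Check the 15 heavy atoms by environment: 5× C (D2) → no; 4× C (D3) → no; 2× C (D1) → no; 2× Cl (D1) → no; 2× O (D1) → match.
That gives 2 matching atoms.

2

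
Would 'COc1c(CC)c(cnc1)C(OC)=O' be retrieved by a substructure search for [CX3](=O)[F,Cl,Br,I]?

No

The pattern [CX3](=O)[F,Cl,Br,I] describes a carbonyl carbon bonded to a halogen — an acyl halide.
The closest candidate here is a methyl-ester group (-C(=O)OCH3), but the carbonyl is bonded to -O-C, not to a halogen. No other fragment satisfies the full query, so there is no match.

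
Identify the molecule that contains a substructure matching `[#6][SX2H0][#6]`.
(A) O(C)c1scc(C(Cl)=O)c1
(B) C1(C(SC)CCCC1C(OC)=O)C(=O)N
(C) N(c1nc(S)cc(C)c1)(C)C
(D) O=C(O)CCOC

B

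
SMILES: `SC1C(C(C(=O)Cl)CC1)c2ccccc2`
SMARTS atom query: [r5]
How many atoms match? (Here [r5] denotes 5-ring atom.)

The query [r5] means: r5 matches atoms in a five-membered ring.
Check the 15 heavy atoms by environment: 5× C (in 5-ring) → match; 6× c (aromatic, in 6-ring) → no; 1× C (acyclic) → no; 1× O (acyclic) → no; 1× Cl (acyclic) → no; 1× S (acyclic) → no.
That gives 5 matching atoms.

5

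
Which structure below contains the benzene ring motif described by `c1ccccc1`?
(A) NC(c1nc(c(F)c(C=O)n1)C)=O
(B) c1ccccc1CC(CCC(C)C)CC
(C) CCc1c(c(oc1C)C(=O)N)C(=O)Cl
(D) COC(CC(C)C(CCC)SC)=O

c1ccccc1 describes six aromatic carbons in a ring (a benzene ring).
(A) has a methyl group (-CH3) but no six-membered all-carbon aromatic ring is present.
(B) contains a phenyl ring, which satisfies every atom and bond constraint.
(C) has a methyl group (-CH3) but no six-membered all-carbon aromatic ring is present.
(D) has a methyl group (-CH3) but no six-membered all-carbon aromatic ring is present.
So the answer is (B).

B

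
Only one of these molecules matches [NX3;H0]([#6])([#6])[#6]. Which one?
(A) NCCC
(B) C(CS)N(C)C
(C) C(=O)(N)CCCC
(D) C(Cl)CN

[NX3;H0]([#6])([#6])[#6] describes a trivalent nitrogen with no H, bonded to three carbons (a tertiary amine).
(A) has a primary amino group (-NH2) but the nitrogen has H2, not H0 with three carbons.
(B) contains a dimethylamino group (-N(CH3)2), which satisfies every atom and bond constraint.
(C) has a primary amide (-C(=O)NH2) but the amide nitrogen has H2 and only one carbon neighbour.
(D) has a primary amino group (-NH2) but the nitrogen has H2, not H0 with three carbons.
So the answer is (B).

B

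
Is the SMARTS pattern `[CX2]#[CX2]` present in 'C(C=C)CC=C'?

No

The pattern [CX2]#[CX2] describes a carbon-carbon triple bond — an alkyne.
The closest candidate here is a vinyl group (-CH=CH2), but the C=C is a double bond; both carbons are CX3, not CX2. No other fragment satisfies the full query, so there is no match.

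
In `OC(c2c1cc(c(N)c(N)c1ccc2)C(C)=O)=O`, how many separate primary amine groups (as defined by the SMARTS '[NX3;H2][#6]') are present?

2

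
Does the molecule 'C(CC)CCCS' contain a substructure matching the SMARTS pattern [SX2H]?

The pattern [SX2H] describes an aliphatic sulfur with two connections, one being H — a thiol.
The molecule carries a thiol (-SH), whose atoms satisfy every constraint of the query, so the pattern matches.

Yes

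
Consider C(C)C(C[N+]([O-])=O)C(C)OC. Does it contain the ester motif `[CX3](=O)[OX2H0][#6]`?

No

The pattern [CX3](=O)[OX2H0][#6] describes a carbonyl carbon bonded to an oxygen that is itself bonded to carbon (no H on that O) — an ester.
The closest candidate here is a methoxy ether (-OCH3), but the ether oxygen is not adjacent to a C=O carbon. No other fragment satisfies the full query, so there is no match.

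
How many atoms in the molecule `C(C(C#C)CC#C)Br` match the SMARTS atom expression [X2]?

The query [X2] means: any atom with exactly two total connections (bonds + H).
Check the 8 heavy atoms by environment: 3× C (X4) → no; 1× Br (X1) → no; 4× C (X2) → match.
That gives 4 matching atoms.

4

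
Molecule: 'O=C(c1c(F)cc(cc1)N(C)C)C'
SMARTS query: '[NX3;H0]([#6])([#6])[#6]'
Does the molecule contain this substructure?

Yes

The pattern [NX3;H0]([#6])([#6])[#6] describes a trivalent nitrogen with no H, bonded to three carbons — a tertiary amine.
The molecule carries a dimethylamino group (-N(CH3)2), whose atoms satisfy every constraint of the query, so the pattern matches.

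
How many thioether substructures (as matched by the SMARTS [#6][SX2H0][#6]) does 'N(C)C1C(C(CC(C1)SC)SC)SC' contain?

3

[#6][SX2H0][#6] is the SMARTS for a thioether: an aliphatic sulfur bridging two carbons with no H on the sulfur.
The molecule carries 3 separate instances of a methylthio ether (-SCH3) meeting every constraint; each maps to a distinct set of atoms, giving 3 matches.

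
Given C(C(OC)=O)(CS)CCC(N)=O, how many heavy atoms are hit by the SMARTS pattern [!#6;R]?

0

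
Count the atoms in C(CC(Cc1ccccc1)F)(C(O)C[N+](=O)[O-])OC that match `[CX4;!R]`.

Check the 19 heavy atoms by environment: 7× C (X4, acyclic) → match; 1× F (X1, acyclic) → no; 2× O (X2, acyclic) → no; 1× N (charge +1, X3, acyclic) → no; 1× O (charge -1, X1, acyclic) → no; 1× O (X1, acyclic) → no; 6× c (aromatic, X3, in 6-ring) → no.
That gives 7 matching atoms.

7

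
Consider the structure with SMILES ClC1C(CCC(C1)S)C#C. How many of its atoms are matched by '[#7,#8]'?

0

The query [#7,#8] means: nitrogen or oxygen (comma = OR).
Check the 10 heavy atoms by environment: 8× C → no; 1× S → no; 1× Cl → no.
No environment satisfies the query, so 0 matching atoms.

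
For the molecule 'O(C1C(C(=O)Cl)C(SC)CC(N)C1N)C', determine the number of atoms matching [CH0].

Check the 15 heavy atoms by environment: 5× C (H1) → no; 1× C (H2) → no; 1× C (H0) → match; 2× O (H0) → no; 1× Cl (H0) → no; 2× N (H2) → no; 2× C (H3) → no; 1× S (H0) → no.
That gives 1 matching atom.

1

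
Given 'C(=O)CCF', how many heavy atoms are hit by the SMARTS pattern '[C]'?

Check the 5 heavy atoms by environment: 3× C → match; 1× F → no; 1× O → no.
That gives 3 matching atoms.

3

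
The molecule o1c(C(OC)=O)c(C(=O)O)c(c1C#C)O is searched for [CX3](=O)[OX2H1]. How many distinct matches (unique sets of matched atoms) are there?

1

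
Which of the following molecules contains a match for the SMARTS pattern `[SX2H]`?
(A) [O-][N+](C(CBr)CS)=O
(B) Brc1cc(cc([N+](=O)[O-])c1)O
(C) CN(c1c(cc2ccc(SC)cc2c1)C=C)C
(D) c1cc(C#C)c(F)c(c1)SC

[SX2H] describes an aliphatic sulfur with two connections, one being H (a thiol).
(A) contains a thiol (-SH), which satisfies every atom and bond constraint.
(B) has a hydroxyl group (-OH) but it is an -OH, not an -SH.
(C) has a methylthio ether (-SCH3) but the sulfur has H0 (bonded to two carbons), not H1.
(D) has a methylthio ether (-SCH3) but the sulfur has H0 (bonded to two carbons), not H1.
So the answer is (A).

A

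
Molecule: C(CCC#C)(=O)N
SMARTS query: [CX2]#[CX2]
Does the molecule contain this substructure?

Yes

The pattern [CX2]#[CX2] describes a carbon-carbon triple bond — an alkyne.
The molecule carries an ethynyl group (-C#CH), whose atoms satisfy every constraint of the query, so the pattern matches.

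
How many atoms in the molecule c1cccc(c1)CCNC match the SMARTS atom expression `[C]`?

3

The query [C] means: uppercase C matches aliphatic (non-aromatic) carbon only.
Check the 10 heavy atoms by environment: 3× C → match; 1× N → no; 6× c (aromatic) → no.
That gives 3 matching atoms.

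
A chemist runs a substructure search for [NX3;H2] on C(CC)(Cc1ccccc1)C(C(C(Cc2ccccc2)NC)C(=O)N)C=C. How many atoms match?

The query [NX3;H2] means: aliphatic N with 3 total connections, two of them H — an -NH2 nitrogen (amine or amide).
Check the 27 heavy atoms by environment: 3× C (H2, X4) → no; 4× C (H1, X4) → no; 2× c (aromatic, H0, X3) → no; 10× c (aromatic, H1, X3) → no; 1× N (H1, X3) → no; 2× C (H3, X4) → no; 1× C (H0, X3) → no; 1× O (H0, X1) → no; 1× N (H2, X3) → match; 1× C (H1, X3) → no; 1× C (H2, X3) → no.
That gives 1 matching atom.

1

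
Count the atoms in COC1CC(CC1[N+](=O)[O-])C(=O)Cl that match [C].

The query [C] means: uppercase C matches aliphatic (non-aromatic) carbon only.
Check the 13 heavy atoms by environment: 7× C → match; 3× O → no; 1× N (charge +1) → no; 1× O (charge -1) → no; 1× Cl → no.
That gives 7 matching atoms.

7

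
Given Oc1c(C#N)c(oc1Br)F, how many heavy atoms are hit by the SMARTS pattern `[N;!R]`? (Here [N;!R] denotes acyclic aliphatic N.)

Check the 10 heavy atoms by environment: 1× o (aromatic, in 5-ring) → no; 4× c (aromatic, in 5-ring) → no; 1× Br (acyclic) → no; 1× C (acyclic) → no; 1× N (acyclic) → match; 1× F (acyclic) → no; 1× O (acyclic) → no.
That gives 1 matching atom.

1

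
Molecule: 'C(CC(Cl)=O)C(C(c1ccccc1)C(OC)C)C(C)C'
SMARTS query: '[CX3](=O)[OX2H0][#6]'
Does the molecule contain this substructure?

No

The pattern [CX3](=O)[OX2H0][#6] describes a carbonyl carbon bonded to an oxygen that is itself bonded to carbon (no H on that O) — an ester.
The closest candidate here is a methoxy ether (-OCH3), but the ether oxygen is not adjacent to a C=O carbon. No other fragment satisfies the full query, so there is no match.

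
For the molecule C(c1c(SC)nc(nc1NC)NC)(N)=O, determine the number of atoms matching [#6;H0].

The query [#6;H0] means: any carbon with no attached hydrogen.
Check the 15 heavy atoms by environment: 2× n (aromatic, H0) → no; 4× c (aromatic, H0) → match; 1× C (H0) → match; 1× O (H0) → no; 1× N (H2) → no; 1× S (H0) → no; 3× C (H3) → no; 2× N (H1) → no.
Summing the matching environments: 4 + 1 = 5 matching atoms.

5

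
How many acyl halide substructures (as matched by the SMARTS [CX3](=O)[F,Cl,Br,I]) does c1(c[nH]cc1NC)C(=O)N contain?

0

[CX3](=O)[F,Cl,Br,I] is the SMARTS for an acyl halide: a carbonyl carbon bonded to a halogen.
No fragment in the molecule satisfies every constraint, giving 0 matches.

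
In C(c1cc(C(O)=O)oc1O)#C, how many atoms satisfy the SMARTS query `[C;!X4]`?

3

The query [C;!X4] means: aliphatic carbon that does not have four total connections.
Check the 11 heavy atoms by environment: 1× o (aromatic, X2) → no; 4× c (aromatic, X3) → no; 2× C (X2) → match; 1× C (X3) → match; 1× O (X1) → no; 2× O (X2) → no.
Summing the matching environments: 2 + 1 = 3 matching atoms.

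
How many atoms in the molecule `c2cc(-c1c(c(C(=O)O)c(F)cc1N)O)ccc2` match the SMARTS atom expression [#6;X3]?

13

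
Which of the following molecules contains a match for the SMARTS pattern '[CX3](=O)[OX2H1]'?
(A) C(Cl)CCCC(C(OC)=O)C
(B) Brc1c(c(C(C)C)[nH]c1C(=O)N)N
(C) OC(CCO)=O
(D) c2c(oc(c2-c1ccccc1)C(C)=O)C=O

C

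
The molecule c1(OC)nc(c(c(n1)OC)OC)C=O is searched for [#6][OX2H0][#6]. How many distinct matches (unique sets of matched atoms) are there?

3

[#6][OX2H0][#6] is the SMARTS for an ether: an aliphatic oxygen bridging two carbons with no H on the oxygen.
The molecule carries 3 separate instances of a methoxy ether (-OCH3) meeting every constraint; each maps to a distinct set of atoms, giving 3 matches.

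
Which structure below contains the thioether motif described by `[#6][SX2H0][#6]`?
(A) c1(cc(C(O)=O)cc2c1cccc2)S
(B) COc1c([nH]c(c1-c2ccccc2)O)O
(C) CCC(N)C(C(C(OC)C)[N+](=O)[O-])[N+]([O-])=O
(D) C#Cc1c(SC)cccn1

D

[#6][SX2H0][#6] describes an aliphatic sulfur bridging two carbons with no H on the sulfur (a thioether).
(A) has a thiol (-SH) but the sulfur has H1, not H0 bridging two carbons.
(B) has a methoxy ether (-OCH3) but the bridging atom is O, not S.
(C) has a methoxy ether (-OCH3) but the bridging atom is O, not S.
(D) contains a methylthio ether (-SCH3), which satisfies every atom and bond constraint.
So the answer is (D).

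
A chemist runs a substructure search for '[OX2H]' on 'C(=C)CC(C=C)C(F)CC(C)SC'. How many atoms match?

The query [OX2H] means: aliphatic oxygen with two connections, one of which is H — an -OH oxygen.
Check the 13 heavy atoms by environment: 2× C (H2, X4) → no; 3× C (H1, X4) → no; 2× C (H3, X4) → no; 1× S (H0, X2) → no; 1× F (H0, X1) → no; 2× C (H1, X3) → no; 2× C (H2, X3) → no.
No environment satisfies the query, so 0 matching atoms.

0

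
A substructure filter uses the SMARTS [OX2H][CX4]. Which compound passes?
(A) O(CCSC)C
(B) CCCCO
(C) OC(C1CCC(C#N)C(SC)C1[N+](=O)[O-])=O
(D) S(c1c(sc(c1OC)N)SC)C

B

[OX2H][CX4] describes a hydroxyl oxygen bound to an sp3 (X4) carbon (an aliphatic alcohol).
(A) has a methoxy ether (-OCH3) but the oxygen has H0 (ether), not H1.
(B) contains a hydroxyl group (-OH), which satisfies every atom and bond constraint.
(C) has a carboxylic acid group (-C(=O)OH) but the -OH is on a CX3 carbonyl carbon, not a CX4 carbon.
(D) has a methoxy ether (-OCH3) but the oxygen has H0 (ether), not H1.
So the answer is (B).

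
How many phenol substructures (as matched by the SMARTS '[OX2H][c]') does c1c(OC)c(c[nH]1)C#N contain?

0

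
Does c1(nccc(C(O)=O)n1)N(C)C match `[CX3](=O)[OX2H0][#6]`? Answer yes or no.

No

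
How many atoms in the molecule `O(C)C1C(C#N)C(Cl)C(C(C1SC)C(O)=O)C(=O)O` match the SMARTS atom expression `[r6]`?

The query [r6] means: r6 matches atoms in a six-membered ring.
Check the 19 heavy atoms by environment: 6× C (in 6-ring) → match; 1× S (acyclic) → no; 5× C (acyclic) → no; 5× O (acyclic) → no; 1× N (acyclic) → no; 1× Cl (acyclic) → no.
That gives 6 matching atoms.

6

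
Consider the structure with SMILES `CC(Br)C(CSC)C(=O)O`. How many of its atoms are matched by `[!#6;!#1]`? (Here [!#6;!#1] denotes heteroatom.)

4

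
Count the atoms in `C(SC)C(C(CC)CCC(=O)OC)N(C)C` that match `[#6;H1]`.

2

The query [#6;H1] means: any carbon bearing exactly one hydrogen.
Check the 16 heavy atoms by environment: 4× C (H2) → no; 2× C (H1) → match; 5× C (H3) → no; 1× S (H0) → no; 1× C (H0) → no; 2× O (H0) → no; 1× N (H0) → no.
That gives 2 matching atoms.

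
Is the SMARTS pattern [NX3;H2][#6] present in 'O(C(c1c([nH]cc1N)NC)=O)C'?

The pattern [NX3;H2][#6] describes a trivalent nitrogen with two H attached to carbon — a primary amine.
The molecule carries a primary amino group (-NH2), whose atoms satisfy every constraint of the query, so the pattern matches.

Yes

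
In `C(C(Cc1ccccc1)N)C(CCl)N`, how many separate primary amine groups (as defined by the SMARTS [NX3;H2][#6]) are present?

2

[NX3;H2][#6] is the SMARTS for a primary amine: a trivalent nitrogen with two H attached to carbon.
The molecule carries 2 separate instances of a primary amino group (-NH2) meeting every constraint; each maps to a distinct set of atoms, giving 2 matches.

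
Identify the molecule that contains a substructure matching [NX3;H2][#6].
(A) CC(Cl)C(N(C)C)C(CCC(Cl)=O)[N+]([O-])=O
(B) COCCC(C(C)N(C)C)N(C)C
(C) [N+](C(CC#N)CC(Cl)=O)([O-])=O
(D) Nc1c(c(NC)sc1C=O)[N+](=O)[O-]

[NX3;H2][#6] describes a trivalent nitrogen with two H attached to carbon (a primary amine).
(A) has a dimethylamino group (-N(CH3)2) but the nitrogen has H0, not H2.
(B) has a dimethylamino group (-N(CH3)2) but the nitrogen has H0, not H2.
(C) has a nitrile (-C#N) but the nitrogen is NX1 (triple-bonded), not NX3 with two H.
(D) contains a primary amino group (-NH2), which satisfies every atom and bond constraint.
So the answer is (D).

D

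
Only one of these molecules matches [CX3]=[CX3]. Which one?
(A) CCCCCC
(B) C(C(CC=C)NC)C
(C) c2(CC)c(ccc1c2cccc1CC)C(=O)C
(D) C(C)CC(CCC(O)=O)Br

B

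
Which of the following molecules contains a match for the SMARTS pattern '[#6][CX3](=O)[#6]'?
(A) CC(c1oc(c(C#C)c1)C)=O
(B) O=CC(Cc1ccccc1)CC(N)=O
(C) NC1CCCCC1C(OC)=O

A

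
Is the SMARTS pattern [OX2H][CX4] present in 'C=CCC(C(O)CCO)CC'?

Yes

The pattern [OX2H][CX4] describes a hydroxyl oxygen bound to an sp3 (X4) carbon — an aliphatic alcohol.
The molecule carries a hydroxyl group (-OH), whose atoms satisfy every constraint of the query, so the pattern matches.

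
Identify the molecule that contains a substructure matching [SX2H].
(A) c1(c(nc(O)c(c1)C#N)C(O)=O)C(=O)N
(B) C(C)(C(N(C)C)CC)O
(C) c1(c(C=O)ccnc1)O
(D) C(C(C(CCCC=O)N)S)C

D

[SX2H] describes an aliphatic sulfur with two connections, one being H (a thiol).
(A) has a hydroxyl group (-OH) but it is an -OH, not an -SH.
(B) has a hydroxyl group (-OH) but it is an -OH, not an -SH.
(C) has a hydroxyl group (-OH) but it is an -OH, not an -SH.
(D) contains a thiol (-SH), which satisfies every atom and bond constraint.
So the answer is (D).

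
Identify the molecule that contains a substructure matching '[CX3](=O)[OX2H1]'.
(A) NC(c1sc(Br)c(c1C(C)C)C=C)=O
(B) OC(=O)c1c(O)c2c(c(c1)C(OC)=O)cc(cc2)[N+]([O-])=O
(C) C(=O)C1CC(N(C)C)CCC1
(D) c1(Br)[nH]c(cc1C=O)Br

B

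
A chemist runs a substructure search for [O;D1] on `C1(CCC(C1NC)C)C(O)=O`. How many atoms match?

2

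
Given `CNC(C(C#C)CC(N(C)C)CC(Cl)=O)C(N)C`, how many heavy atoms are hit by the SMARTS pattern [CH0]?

Check the 18 heavy atoms by environment: 2× C (H2) → no; 5× C (H1) → no; 4× C (H3) → no; 1× N (H0) → no; 2× C (H0) → match; 1× O (H0) → no; 1× Cl (H0) → no; 1× N (H2) → no; 1× N (H1) → no.
That gives 2 matching atoms.

2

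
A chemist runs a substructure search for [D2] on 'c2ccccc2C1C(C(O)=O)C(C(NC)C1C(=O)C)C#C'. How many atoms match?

The query [D2] means: atom with exactly two heavy-atom neighbours.
Check the 21 heavy atoms by environment: 7× C (D3) → no; 3× O (D1) → no; 1× c (aromatic, D3) → no; 5× c (aromatic, D2) → match; 1× N (D2) → match; 3× C (D1) → no; 1× C (D2) → match.
Summing the matching environments: 5 + 1 + 1 = 7 matching atoms.

7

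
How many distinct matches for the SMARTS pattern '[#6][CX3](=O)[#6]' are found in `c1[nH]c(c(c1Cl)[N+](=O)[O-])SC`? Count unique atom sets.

0

[#6][CX3](=O)[#6] is the SMARTS for a ketone: a carbonyl carbon (no H) flanked by two carbons.
No fragment in the molecule satisfies every constraint, giving 0 matches.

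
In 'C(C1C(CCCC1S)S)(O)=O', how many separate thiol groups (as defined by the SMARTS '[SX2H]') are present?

[SX2H] is the SMARTS for a thiol: an aliphatic sulfur with two connections, one being H.
The molecule carries 2 separate instances of a thiol (-SH) meeting every constraint; each maps to a distinct set of atoms, giving 2 matches.

2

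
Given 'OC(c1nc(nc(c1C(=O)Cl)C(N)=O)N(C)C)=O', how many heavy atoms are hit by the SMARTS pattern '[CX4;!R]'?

The query [CX4;!R] means: aliphatic carbon with four total connections, not in a ring.
Check the 18 heavy atoms by environment: 2× n (aromatic, X2, in 6-ring) → no; 4× c (aromatic, X3, in 6-ring) → no; 3× C (X3, acyclic) → no; 3× O (X1, acyclic) → no; 1× Cl (X1, acyclic) → no; 1× O (X2, acyclic) → no; 2× N (X3, acyclic) → no; 2× C (X4, acyclic) → match.
That gives 2 matching atoms.

2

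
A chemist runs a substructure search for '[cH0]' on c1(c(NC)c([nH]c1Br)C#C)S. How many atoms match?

The query [cH0] means: aromatic carbon with no attached hydrogen (substituted or ring-fusion).
Check the 11 heavy atoms by environment: 1× n (aromatic, H1) → no; 4× c (aromatic, H0) → match; 1× S (H1) → no; 1× Br (H0) → no; 1× N (H1) → no; 1× C (H3) → no; 1× C (H0) → no; 1× C (H1) → no.
That gives 4 matching atoms.

4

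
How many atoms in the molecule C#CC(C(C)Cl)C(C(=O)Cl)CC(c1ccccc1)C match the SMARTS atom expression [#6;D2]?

7

Check the 19 heavy atoms by environment: 3× C (D1) → no; 5× C (D3) → no; 2× C (D2) → match; 1× c (aromatic, D3) → no; 5× c (aromatic, D2) → match; 2× Cl (D1) → no; 1× O (D1) → no.
Summing the matching environments: 2 + 5 = 7 matching atoms.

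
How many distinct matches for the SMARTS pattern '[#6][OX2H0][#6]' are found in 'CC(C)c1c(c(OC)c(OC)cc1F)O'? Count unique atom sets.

[#6][OX2H0][#6] is the SMARTS for an ether: an aliphatic oxygen bridging two carbons with no H on the oxygen.
The molecule carries 2 separate instances of a methoxy ether (-OCH3) meeting every constraint; each maps to a distinct set of atoms, giving 2 matches.

2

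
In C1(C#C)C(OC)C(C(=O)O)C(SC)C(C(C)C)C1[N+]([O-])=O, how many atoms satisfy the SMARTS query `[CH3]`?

4

The query [CH3] means: aliphatic carbon with exactly three hydrogens.
Check the 21 heavy atoms by environment: 8× C (H1) → no; 1× N (charge +1, H0) → no; 1× O (charge -1, H0) → no; 3× O (H0) → no; 4× C (H3) → match; 2× C (H0) → no; 1× O (H1) → no; 1× S (H0) → no.
That gives 4 matching atoms.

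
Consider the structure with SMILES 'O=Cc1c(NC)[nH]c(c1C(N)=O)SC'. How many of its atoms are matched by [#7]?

Check the 14 heavy atoms by environment: 1× n (aromatic) → match; 4× c (aromatic) → no; 2× N → match; 4× C → no; 2× O → no; 1× S → no.
Summing the matching environments: 1 + 2 = 3 matching atoms.

3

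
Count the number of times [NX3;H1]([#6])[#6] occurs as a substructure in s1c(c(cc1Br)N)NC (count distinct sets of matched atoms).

1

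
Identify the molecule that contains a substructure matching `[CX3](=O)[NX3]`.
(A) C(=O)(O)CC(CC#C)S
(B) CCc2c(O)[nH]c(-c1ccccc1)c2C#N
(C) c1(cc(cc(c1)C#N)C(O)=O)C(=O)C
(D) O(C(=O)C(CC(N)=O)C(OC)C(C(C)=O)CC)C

D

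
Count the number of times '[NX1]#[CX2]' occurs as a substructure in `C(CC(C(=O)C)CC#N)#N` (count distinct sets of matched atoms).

2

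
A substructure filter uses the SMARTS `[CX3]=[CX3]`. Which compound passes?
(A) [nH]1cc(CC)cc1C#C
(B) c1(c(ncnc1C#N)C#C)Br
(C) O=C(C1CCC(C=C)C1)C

[CX3]=[CX3] describes a non-aromatic C=C double bond between two sp2 carbons (an alkene).
(A) has an ethyl group (-CH2CH3) but its C-C bond is a single bond between CX4 carbons, not CX3=CX3.
(B) has an ethynyl group (-C#CH) but the C-C bond is a triple bond, not a double bond.
(C) contains a vinyl group (-CH=CH2), which satisfies every atom and bond constraint.
So the answer is (C).

C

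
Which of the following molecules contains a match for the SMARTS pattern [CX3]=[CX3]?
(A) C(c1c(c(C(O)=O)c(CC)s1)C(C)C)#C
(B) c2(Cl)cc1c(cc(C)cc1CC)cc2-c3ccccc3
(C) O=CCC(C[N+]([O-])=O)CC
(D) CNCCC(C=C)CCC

D

[CX3]=[CX3] describes a non-aromatic C=C double bond between two sp2 carbons (an alkene).
(A) has an ethyl group (-CH2CH3) but its C-C bond is a single bond between CX4 carbons, not CX3=CX3.
(B) has an ethyl group (-CH2CH3) but its C-C bond is a single bond between CX4 carbons, not CX3=CX3.
(C) has an ethyl group (-CH2CH3) but its C-C bond is a single bond between CX4 carbons, not CX3=CX3.
(D) contains a vinyl group (-CH=CH2), which satisfies every atom and bond constraint.
So the answer is (D).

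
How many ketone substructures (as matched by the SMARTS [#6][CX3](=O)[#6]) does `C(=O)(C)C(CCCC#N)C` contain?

1

[#6][CX3](=O)[#6] is the SMARTS for a ketone: a carbonyl carbon (no H) flanked by two carbons.
Exactly one fragment in the molecule meets all constraints, giving 1 match.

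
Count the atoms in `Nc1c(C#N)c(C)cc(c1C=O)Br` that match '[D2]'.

The query [D2] means: atom with exactly two heavy-atom neighbours.
Check the 13 heavy atoms by environment: 1× c (aromatic, D2) → match; 5× c (aromatic, D3) → no; 2× N (D1) → no; 1× Br (D1) → no; 2× C (D2) → match; 1× O (D1) → no; 1× C (D1) → no.
Summing the matching environments: 1 + 2 = 3 matching atoms.

3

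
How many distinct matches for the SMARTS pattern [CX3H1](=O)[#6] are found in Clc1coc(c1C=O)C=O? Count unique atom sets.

2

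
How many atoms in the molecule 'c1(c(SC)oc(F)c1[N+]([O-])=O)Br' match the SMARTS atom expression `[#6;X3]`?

4

Check the 12 heavy atoms by environment: 1× o (aromatic, X2) → no; 4× c (aromatic, X3) → match; 1× Br (X1) → no; 1× F (X1) → no; 1× N (charge +1, X3) → no; 1× O (charge -1, X1) → no; 1× O (X1) → no; 1× S (X2) → no; 1× C (X4) → no.
That gives 4 matching atoms.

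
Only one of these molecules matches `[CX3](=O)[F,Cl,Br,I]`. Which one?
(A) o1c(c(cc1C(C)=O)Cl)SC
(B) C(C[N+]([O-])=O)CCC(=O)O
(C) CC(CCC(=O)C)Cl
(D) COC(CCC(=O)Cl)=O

D

[CX3](=O)[F,Cl,Br,I] describes a carbonyl carbon bonded to a halogen (an acyl halide).
(A) has a chloro substituent but the Cl is not on a carbonyl carbon.
(B) has a carboxylic acid group (-C(=O)OH) but the carbonyl is bonded to -OH, not to a halogen.
(C) has a chloro substituent but the Cl is not on a carbonyl carbon.
(D) contains an acyl chloride (-C(=O)Cl), which satisfies every atom and bond constraint.
So the answer is (D).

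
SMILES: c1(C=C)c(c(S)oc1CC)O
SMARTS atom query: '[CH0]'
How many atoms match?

0

Check the 11 heavy atoms by environment: 1× o (aromatic, H0) → no; 4× c (aromatic, H0) → no; 1× O (H1) → no; 1× S (H1) → no; 2× C (H2) → no; 1× C (H3) → no; 1× C (H1) → no.
No environment satisfies the query, so 0 matching atoms.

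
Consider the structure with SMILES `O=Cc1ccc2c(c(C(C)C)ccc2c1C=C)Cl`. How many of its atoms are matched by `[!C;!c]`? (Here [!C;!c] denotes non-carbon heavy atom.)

2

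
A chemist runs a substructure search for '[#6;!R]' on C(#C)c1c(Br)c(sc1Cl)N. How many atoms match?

The query [#6;!R] means: carbon not in any ring.
Check the 10 heavy atoms by environment: 1× s (aromatic, in 5-ring) → no; 4× c (aromatic, in 5-ring) → no; 1× Cl (acyclic) → no; 1× Br (acyclic) → no; 1× N (acyclic) → no; 2× C (acyclic) → match.
That gives 2 matching atoms.

2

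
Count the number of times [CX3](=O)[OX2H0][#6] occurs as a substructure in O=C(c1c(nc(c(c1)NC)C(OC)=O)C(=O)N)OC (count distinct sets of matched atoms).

2

[CX3](=O)[OX2H0][#6] is the SMARTS for an ester: a carbonyl carbon bonded to an oxygen that is itself bonded to carbon (no H on that O).
The molecule carries 2 separate instances of a methyl-ester group (-C(=O)OCH3) meeting every constraint; each maps to a distinct set of atoms, giving 2 matches.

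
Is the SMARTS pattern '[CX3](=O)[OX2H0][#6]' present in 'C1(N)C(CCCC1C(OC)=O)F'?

The pattern [CX3](=O)[OX2H0][#6] describes a carbonyl carbon bonded to an oxygen that is itself bonded to carbon (no H on that O) — an ester.
The molecule carries a methyl-ester group (-C(=O)OCH3), whose atoms satisfy every constraint of the query, so the pattern matches.

Yes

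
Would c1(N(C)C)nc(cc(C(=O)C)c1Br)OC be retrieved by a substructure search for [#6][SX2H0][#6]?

No

The pattern [#6][SX2H0][#6] describes an aliphatic sulfur bridging two carbons with no H on the sulfur — a thioether.
The closest candidate here is a methoxy ether (-OCH3), but the bridging atom is O, not S. No other fragment satisfies the full query, so there is no match.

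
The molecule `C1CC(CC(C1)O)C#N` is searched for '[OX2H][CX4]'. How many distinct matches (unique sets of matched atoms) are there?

[OX2H][CX4] is the SMARTS for an aliphatic alcohol: a hydroxyl oxygen bound to an sp3 (X4) carbon.
Exactly one fragment in the molecule meets all constraints, giving 1 match.

1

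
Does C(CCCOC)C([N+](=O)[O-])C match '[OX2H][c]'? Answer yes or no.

The pattern [OX2H][c] describes a hydroxyl oxygen attached to an aromatic carbon — a phenol.
The closest candidate here is a methoxy ether (-OCH3), but the oxygen has H0, not H1. No other fragment satisfies the full query, so there is no match.

No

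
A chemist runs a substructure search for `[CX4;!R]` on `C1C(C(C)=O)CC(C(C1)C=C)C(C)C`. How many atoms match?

4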